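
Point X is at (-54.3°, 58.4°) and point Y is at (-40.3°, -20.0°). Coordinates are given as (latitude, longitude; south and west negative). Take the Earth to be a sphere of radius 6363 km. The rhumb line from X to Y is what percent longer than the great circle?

Great circle: σ = 0.9087 rad → d_gc = Rσ = 5782.3 km
Rhumb: Δφ = +0.2443, Δλ = -1.3683, Δψ = +0.3634, q = Δφ/Δψ = 0.6725 → d_rh = R√(Δφ²+q²Δλ²) = 6057.9 km
Excess = (6057.9 − 5782.3) / 5782.3 = 275.6 / 5782.3 = 4.77% ≈ 4.8%

4.8%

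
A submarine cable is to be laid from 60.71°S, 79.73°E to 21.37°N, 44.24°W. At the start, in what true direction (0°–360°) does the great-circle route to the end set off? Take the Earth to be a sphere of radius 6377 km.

250.4°

θ = atan2( sin Δλ·cos φ₂ ,  cos φ₁ sin φ₂ − sin φ₁ cos φ₂ cos Δλ )
  = atan2(-0.7723, -0.2755) = 250.36°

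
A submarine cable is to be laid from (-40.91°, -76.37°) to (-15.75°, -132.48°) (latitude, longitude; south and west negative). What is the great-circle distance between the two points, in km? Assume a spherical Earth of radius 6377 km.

cos σ = sin φ₁ sin φ₂ + cos φ₁ cos φ₂ cos Δλ
      = sin(-40.91°)sin(-15.75°) + cos(-40.91°)cos(-15.75°)cos(-56.11°) = 0.5833
σ = 54.314° → d = Rσ = 6377·0.94796 = 6045 km

6045 km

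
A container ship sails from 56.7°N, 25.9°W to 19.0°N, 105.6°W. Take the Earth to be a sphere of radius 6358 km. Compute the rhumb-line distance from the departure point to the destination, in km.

Rhumb course C = atan2(Δλ, Δψ) with Δψ = ln[tan(π/4+φ₂/2)/tan(π/4+φ₁/2)] = -0.8692, Δλ = -1.3910 → C = 238.00°
d = R·|Δφ| / |cos C| = 6358·0.65799 / 0.52993 = 7894 km

7894 km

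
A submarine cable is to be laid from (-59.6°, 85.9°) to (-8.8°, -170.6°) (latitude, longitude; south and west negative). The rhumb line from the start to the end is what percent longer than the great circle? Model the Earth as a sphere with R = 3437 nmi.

6.2%

Great circle: σ = 1.5556 rad → d_gc = Rσ = 5346.5 nmi
Rhumb: Δφ = +0.8866, Δλ = +1.8064, Δψ = +1.1489, q = Δφ/Δψ = 0.7717 → d_rh = R√(Δφ²+q²Δλ²) = 5678.4 nmi
Excess = (5678.4 − 5346.5) / 5346.5 = 331.9 / 5346.5 = 6.21% ≈ 6.2%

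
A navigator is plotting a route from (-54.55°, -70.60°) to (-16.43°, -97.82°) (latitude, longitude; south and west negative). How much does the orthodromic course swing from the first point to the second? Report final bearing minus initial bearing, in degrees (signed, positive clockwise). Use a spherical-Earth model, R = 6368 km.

At departure: θ₁ = atan2(sin Δλ cos φ₂, cos φ₁ sin φ₂ − sin φ₁ cos φ₂ cos Δλ) = 320.42°
At arrival: θ₂ = atan2(sin Δλ cos φ₁, −cos φ₂ sin φ₁ + sin φ₂ cos φ₁ cos Δλ) = 337.34°
Δθ = θ₂ − θ₁ = +16.9°

+16.9°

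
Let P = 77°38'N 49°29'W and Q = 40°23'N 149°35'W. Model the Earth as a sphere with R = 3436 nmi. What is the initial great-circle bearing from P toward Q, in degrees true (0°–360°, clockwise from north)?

N = sin Δλ·cos φ₂ = -0.7499;  D = cos φ₁ sin φ₂ − sin φ₁ cos φ₂ cos Δλ = +0.2692
initial course = atan2(N, D) = 289.75°

289.7°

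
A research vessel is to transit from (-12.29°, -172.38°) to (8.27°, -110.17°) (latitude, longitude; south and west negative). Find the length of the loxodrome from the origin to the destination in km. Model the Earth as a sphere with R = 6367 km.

7241 km

Δψ = ln[tan(π/4+φ₂/2)/tan(π/4+φ₁/2)] = +0.3610;  Δφ = +0.3588 rad,  Δλ = +1.0858 rad
q = Δφ/Δψ = 0.9940
d = R·√(Δφ² + q²Δλ²) = 6367·1.13734 = 7241 km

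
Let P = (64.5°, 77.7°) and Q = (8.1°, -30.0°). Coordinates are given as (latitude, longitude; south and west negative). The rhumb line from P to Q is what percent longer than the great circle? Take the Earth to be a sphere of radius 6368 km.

7.6%

Great circle: σ = 1.5732 rad → d_gc = Rσ = 10018.2 km
Rhumb: Δφ = -0.9844, Δλ = -1.8797, Δψ = -1.3442, q = Δφ/Δψ = 0.7323 → d_rh = R√(Δφ²+q²Δλ²) = 10776.7 km
Excess = (10776.7 − 10018.2) / 10018.2 = 758.5 / 10018.2 = 7.57% ≈ 7.6%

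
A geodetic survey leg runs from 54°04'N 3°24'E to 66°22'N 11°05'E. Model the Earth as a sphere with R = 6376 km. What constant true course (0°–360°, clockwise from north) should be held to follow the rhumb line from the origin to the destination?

17.0°

Δψ = ln[tan(π/4+φ₂/2)/tan(π/4+φ₁/2)] = +0.4382
Δλ = +0.1341 rad (taken the short way round)
course = atan2(Δλ, Δψ) = 17.01°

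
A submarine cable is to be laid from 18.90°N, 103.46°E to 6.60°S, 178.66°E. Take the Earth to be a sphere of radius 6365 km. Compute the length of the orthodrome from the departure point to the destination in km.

8698 km

Haversine: a = sin²(Δφ/2)+cos φ₁ cos φ₂ sin²(Δλ/2) = 0.39858;  σ = 2·atan2(√a,√(1−a))
σ = 78.297° → d = Rσ = 6365·1.36654 = 8698 km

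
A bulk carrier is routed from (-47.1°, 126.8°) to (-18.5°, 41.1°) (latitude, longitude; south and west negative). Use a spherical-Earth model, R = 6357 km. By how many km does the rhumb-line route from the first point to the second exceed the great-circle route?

280 km

Great circle: cos σ = sin φ₁ sin φ₂ + cos φ₁ cos φ₂ cos Δλ,  σ = 1.2861 rad → d_gc = 8175.9 km
Rhumb line: Δψ = +0.6055, q = Δφ/Δψ = 0.8243, d_rh = R√(Δφ²+q²Δλ²) = 8456.0 km
Excess = 8456.0 − 8175.9 = 280.1 ≈ 280 km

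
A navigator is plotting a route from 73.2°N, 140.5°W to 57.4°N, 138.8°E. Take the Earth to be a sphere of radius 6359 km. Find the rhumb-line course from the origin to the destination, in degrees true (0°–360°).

244.1°

Δψ = ln[tan(π/4+φ₂/2)/tan(π/4+φ₁/2)] = -0.6832
Δλ = -1.4085 rad (taken the short way round)
course = atan2(Δλ, Δψ) = 244.12°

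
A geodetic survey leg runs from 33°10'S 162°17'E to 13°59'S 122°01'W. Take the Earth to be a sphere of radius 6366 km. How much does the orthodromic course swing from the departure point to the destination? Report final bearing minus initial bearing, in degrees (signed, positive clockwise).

-35.0°

At departure: θ₁ = atan2(sin Δλ cos φ₂, cos φ₁ sin φ₂ − sin φ₁ cos φ₂ cos Δλ) = 94.33°
At arrival: θ₂ = atan2(sin Δλ cos φ₁, −cos φ₂ sin φ₁ + sin φ₂ cos φ₁ cos Δλ) = 59.34°
Δθ = θ₂ − θ₁ = -35.0°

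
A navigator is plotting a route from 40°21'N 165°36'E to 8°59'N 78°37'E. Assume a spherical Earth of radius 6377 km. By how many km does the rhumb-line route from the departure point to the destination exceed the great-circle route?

Great circle: cos σ = sin φ₁ sin φ₂ + cos φ₁ cos φ₂ cos Δλ,  σ = 1.4296 rad → d_gc = 9116.7 km
Rhumb line: Δψ = -0.6135, q = Δφ/Δψ = 0.8924, d_rh = R√(Δφ²+q²Δλ²) = 9318.1 km
Excess = 9318.1 − 9116.7 = 201.4 ≈ 201 km

201 km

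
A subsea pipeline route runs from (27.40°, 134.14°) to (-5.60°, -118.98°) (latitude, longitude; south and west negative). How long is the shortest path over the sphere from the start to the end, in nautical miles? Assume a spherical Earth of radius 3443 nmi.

6463 nmi

cos σ = sin φ₁ sin φ₂ + cos φ₁ cos φ₂ cos Δλ
      = sin(27.40°)sin(-5.60°) + cos(27.40°)cos(-5.60°)cos(106.88°) = -0.3015
σ = 107.546° → d = Rσ = 3443·1.87703 = 6463 nmi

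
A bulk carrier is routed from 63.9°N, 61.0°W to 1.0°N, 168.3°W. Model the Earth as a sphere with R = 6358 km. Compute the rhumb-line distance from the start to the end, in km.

11428 km

Rhumb course C = atan2(Δλ, Δψ) with Δψ = ln[tan(π/4+φ₂/2)/tan(π/4+φ₁/2)] = -1.4445, Δλ = -1.8727 → C = 232.36°
d = R·|Δφ| / |cos C| = 6358·1.09781 / 0.61075 = 11428 km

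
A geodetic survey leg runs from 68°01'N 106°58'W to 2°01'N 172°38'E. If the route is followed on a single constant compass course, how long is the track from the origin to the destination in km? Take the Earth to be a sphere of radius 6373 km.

9755 km

Rhumb course C = atan2(Δλ, Δψ) with Δψ = ln[tan(π/4+φ₂/2)/tan(π/4+φ₁/2)] = -1.6035, Δλ = -1.4032 → C = 221.19°
d = R·|Δφ| / |cos C| = 6373·1.15192 / 0.75254 = 9755 km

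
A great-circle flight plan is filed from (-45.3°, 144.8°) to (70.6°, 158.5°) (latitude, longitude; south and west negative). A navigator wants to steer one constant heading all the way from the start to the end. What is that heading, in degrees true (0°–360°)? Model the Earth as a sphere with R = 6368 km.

Δψ = ln[tan(π/4+φ₂/2)/tan(π/4+φ₁/2)] = +2.6553
Δλ = +0.2391 rad (taken the short way round)
course = atan2(Δλ, Δψ) = 5.15°

5.1°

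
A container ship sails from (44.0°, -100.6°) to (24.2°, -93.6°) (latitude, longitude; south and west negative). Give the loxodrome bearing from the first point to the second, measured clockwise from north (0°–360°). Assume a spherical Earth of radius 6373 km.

163.8°

Meridional parts: M(φ₁)=+0.8569, M(φ₂)=+0.4355 → ΔM = -0.4214;  Δλ = +0.1222 rad
tan C = Δλ / ΔM = -0.2899 → C = 163.83°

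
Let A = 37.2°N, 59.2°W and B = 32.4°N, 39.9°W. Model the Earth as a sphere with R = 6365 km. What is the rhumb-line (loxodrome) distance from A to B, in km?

1839 km

Δψ = ln[tan(π/4+φ₂/2)/tan(π/4+φ₁/2)] = -0.1021;  Δφ = -0.0838 rad,  Δλ = +0.3368 rad
q = Δφ/Δψ = 0.8207
d = R·√(Δφ² + q²Δλ²) = 6365·0.28886 = 1839 km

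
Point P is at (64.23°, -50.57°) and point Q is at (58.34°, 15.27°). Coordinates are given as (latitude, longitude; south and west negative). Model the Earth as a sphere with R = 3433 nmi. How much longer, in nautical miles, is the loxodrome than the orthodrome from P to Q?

83 nmi

Great circle: cos σ = sin φ₁ sin φ₂ + cos φ₁ cos φ₂ cos Δλ,  σ = 0.5357 rad → d_gc = 1839.0 nmi
Rhumb line: Δψ = -0.2147, q = Δφ/Δψ = 0.4788, d_rh = R√(Δφ²+q²Δλ²) = 1921.6 nmi
Excess = 1921.6 − 1839.0 = 82.6 ≈ 83 nmi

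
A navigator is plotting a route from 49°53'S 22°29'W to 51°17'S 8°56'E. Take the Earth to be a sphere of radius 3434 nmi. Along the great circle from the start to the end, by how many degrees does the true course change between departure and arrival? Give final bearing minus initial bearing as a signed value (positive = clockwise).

At departure: θ₁ = atan2(sin Δλ cos φ₂, cos φ₁ sin φ₂ − sin φ₁ cos φ₂ cos Δλ) = 106.17°
At arrival: θ₂ = atan2(sin Δλ cos φ₁, −cos φ₂ sin φ₁ + sin φ₂ cos φ₁ cos Δλ) = 81.65°
Δθ = θ₂ − θ₁ = -24.5°

-24.5°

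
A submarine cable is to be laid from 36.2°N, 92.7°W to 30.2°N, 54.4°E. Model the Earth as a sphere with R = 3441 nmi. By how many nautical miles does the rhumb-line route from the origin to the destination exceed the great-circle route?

983 nmi

Great circle: cos σ = sin φ₁ sin φ₂ + cos φ₁ cos φ₂ cos Δλ,  σ = 1.8635 rad → d_gc = 6412.1 nmi
Rhumb line: Δψ = -0.1253, q = Δφ/Δψ = 0.8361, d_rh = R√(Δφ²+q²Δλ²) = 7394.8 nmi
Excess = 7394.8 − 6412.1 = 982.7 ≈ 983 nmi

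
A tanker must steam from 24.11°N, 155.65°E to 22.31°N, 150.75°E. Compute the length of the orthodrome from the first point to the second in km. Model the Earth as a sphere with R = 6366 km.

539 km

Haversine: a = sin²(Δφ/2)+cos φ₁ cos φ₂ sin²(Δλ/2) = 0.00179;  σ = 2·atan2(√a,√(1−a))
σ = 4.849° → d = Rσ = 6366·0.08464 = 539 km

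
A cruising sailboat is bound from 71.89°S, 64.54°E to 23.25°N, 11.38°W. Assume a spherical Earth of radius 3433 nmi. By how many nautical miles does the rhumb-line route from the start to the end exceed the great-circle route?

153 nmi

Great circle: cos σ = sin φ₁ sin φ₂ + cos φ₁ cos φ₂ cos Δλ,  σ = 1.8815 rad → d_gc = 6459.120 nmi
Rhumb line: Δψ = +2.2539, q = Δφ/Δψ = 0.7367, d_rh = R√(Δφ²+q²Δλ²) = 6612.616 nmi
Excess = 6612.616 − 6459.120 = 153.496 ≈ 153 nmi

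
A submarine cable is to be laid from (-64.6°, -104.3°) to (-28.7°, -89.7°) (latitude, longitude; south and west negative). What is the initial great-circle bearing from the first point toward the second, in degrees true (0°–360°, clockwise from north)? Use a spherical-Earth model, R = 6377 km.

N = sin Δλ·cos φ₂ = +0.2211;  D = cos φ₁ sin φ₂ − sin φ₁ cos φ₂ cos Δλ = +0.5608
initial course = atan2(N, D) = 21.52°

21.5°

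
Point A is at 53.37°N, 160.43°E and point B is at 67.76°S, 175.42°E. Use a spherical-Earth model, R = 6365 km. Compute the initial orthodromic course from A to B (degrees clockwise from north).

θ = atan2( sin Δλ·cos φ₂ ,  cos φ₁ sin φ₂ − sin φ₁ cos φ₂ cos Δλ )
  = atan2(+0.0979, -0.8457) = 173.40°

173.4°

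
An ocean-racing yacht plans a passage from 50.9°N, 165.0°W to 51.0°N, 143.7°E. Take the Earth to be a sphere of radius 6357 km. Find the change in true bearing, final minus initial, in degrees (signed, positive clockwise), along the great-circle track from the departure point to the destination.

-40.9°

At departure: θ₁ = atan2(sin Δλ cos φ₂, cos φ₁ sin φ₂ − sin φ₁ cos φ₂ cos Δλ) = 290.62°
At arrival: θ₂ = atan2(sin Δλ cos φ₁, −cos φ₂ sin φ₁ + sin φ₂ cos φ₁ cos Δλ) = 249.71°
Δθ = θ₂ − θ₁ = -40.9°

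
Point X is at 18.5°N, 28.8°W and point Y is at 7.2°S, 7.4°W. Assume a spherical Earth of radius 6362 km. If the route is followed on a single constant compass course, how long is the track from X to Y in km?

Rhumb course C = atan2(Δλ, Δψ) with Δψ = ln[tan(π/4+φ₂/2)/tan(π/4+φ₁/2)] = -0.4546, Δλ = +0.3735 → C = 140.60°
d = R·|Δφ| / |cos C| = 6362·0.44855 / 0.77269 = 3693 km

3693 km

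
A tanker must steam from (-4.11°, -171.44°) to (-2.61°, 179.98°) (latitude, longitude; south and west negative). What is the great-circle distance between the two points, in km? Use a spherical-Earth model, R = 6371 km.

cos σ = sin φ₁ sin φ₂ + cos φ₁ cos φ₂ cos Δλ
      = sin(-4.11°)sin(-2.61°) + cos(-4.11°)cos(-2.61°)cos(-8.58°) = 0.9885
σ = 8.695° → d = Rσ = 6371·0.15176 = 967 km

967 km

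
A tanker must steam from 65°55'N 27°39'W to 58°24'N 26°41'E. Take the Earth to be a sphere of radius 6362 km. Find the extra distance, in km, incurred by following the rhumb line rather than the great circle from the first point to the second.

Great circle: cos σ = sin φ₁ sin φ₂ + cos φ₁ cos φ₂ cos Δλ,  σ = 0.4458 rad → d_gc = 2836.3 km
Rhumb line: Δψ = -0.2826, q = Δφ/Δψ = 0.4643, d_rh = R√(Δφ²+q²Δλ²) = 2922.7 km
Excess = 2922.7 − 2836.3 = 86.4 ≈ 86 km

86 km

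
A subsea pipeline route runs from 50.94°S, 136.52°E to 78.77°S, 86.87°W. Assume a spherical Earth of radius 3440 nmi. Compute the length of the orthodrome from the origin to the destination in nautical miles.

2867 nmi

Haversine: a = sin²(Δφ/2)+cos φ₁ cos φ₂ sin²(Δλ/2) = 0.16378;  σ = 2·atan2(√a,√(1−a))
σ = 47.744° → d = Rσ = 3440·0.83329 = 2867 nmi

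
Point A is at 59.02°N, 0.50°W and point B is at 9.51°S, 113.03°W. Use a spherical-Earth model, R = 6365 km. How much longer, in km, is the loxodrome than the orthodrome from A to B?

637 km

Great circle: cos σ = sin φ₁ sin φ₂ + cos φ₁ cos φ₂ cos Δλ,  σ = 1.9136 rad → d_gc = 12180.3 km
Rhumb line: Δψ = -1.4500, q = Δφ/Δψ = 0.8249, d_rh = R√(Δφ²+q²Δλ²) = 12817.6 km
Excess = 12817.6 − 12180.3 = 637.3 ≈ 637 km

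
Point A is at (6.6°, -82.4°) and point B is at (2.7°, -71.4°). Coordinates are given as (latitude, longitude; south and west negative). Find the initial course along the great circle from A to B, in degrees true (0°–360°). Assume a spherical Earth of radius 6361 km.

109.1°

N = sin Δλ·cos φ₂ = +0.1906;  D = cos φ₁ sin φ₂ − sin φ₁ cos φ₂ cos Δλ = -0.0659
initial course = atan2(N, D) = 109.07°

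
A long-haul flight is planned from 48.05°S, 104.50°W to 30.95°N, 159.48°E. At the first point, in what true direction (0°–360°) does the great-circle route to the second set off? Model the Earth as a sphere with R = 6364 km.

N = sin Δλ·cos φ₂ = -0.8529;  D = cos φ₁ sin φ₂ − sin φ₁ cos φ₂ cos Δλ = +0.2769
initial course = atan2(N, D) = 287.99°

288.0°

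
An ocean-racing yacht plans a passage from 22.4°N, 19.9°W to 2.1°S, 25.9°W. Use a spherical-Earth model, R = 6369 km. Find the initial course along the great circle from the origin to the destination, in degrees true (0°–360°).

194.2°

θ = atan2( sin Δλ·cos φ₂ ,  cos φ₁ sin φ₂ − sin φ₁ cos φ₂ cos Δλ )
  = atan2(-0.1045, -0.4126) = 194.21°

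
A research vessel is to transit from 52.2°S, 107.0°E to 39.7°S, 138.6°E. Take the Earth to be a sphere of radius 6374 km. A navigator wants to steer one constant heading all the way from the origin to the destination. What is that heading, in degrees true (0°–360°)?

60.2°

Meridional parts: M(φ₁)=-1.0718, M(φ₂)=-0.7561 → ΔM = +0.3158;  Δλ = +0.5515 rad
tan C = Δλ / ΔM = +1.7467 → C = 60.21°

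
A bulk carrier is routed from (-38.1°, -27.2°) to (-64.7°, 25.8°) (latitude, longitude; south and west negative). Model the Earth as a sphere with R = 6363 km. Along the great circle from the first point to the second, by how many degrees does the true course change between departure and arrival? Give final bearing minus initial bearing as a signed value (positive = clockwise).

Initial bearing θ₁ = atan2(sin Δλ cos φ₂, cos φ₁ sin φ₂ − sin φ₁ cos φ₂ cos Δλ) = 148.31°
Final bearing θ₂ = (initial bearing from the destination back to the start) + 180° = 104.67°
Δθ = θ₂ − θ₁ = -43.6°

-43.6°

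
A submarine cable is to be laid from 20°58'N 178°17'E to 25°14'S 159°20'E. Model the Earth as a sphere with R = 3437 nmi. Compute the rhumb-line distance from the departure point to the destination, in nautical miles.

Δψ = ln[tan(π/4+φ₂/2)/tan(π/4+φ₁/2)] = -0.8298;  Δφ = -0.8063 rad,  Δλ = -0.3307 rad
q = Δφ/Δψ = 0.9718
d = R·√(Δφ² + q²Δλ²) = 3437·0.86804 = 2983 nmi

2983 nmi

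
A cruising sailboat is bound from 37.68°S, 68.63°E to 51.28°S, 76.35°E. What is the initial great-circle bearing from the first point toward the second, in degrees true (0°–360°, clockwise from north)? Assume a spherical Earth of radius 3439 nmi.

θ = atan2( sin Δλ·cos φ₂ ,  cos φ₁ sin φ₂ − sin φ₁ cos φ₂ cos Δλ )
  = atan2(+0.0840, -0.2386) = 160.60°

160.6°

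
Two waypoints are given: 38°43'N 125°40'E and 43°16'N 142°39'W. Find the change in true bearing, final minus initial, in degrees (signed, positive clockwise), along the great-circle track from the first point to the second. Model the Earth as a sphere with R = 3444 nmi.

At departure: θ₁ = atan2(sin Δλ cos φ₂, cos φ₁ sin φ₂ − sin φ₁ cos φ₂ cos Δλ) = 53.02°
At arrival: θ₂ = atan2(sin Δλ cos φ₁, −cos φ₂ sin φ₁ + sin φ₂ cos φ₁ cos Δλ) = 121.14°
Δθ = θ₂ − θ₁ = +68.1°

+68.1°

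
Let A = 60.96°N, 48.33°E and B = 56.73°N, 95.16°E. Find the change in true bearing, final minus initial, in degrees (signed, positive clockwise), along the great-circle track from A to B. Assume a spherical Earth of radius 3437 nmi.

+40.7°

Initial bearing θ₁ = atan2(sin Δλ cos φ₂, cos φ₁ sin φ₂ − sin φ₁ cos φ₂ cos Δλ) = 79.01°
Final bearing θ₂ = (initial bearing from the destination back to the start) + 180° = 119.70°
Δθ = θ₂ − θ₁ = +40.7°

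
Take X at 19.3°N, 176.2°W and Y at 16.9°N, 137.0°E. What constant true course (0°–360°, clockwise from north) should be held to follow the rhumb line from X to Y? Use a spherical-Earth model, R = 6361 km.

266.9°

Meridional parts: M(φ₁)=+0.3434, M(φ₂)=+0.2993 → ΔM = -0.0441;  Δλ = -0.8168 rad
tan C = Δλ / ΔM = +18.5334 → C = 266.91°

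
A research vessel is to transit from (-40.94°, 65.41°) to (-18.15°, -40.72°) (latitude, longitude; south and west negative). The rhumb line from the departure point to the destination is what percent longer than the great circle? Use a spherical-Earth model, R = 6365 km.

4.9%

Great circle: σ = 1.5661 rad → d_gc = Rσ = 9968.2 km
Rhumb: Δφ = +0.3978, Δλ = -1.8523, Δψ = +0.4623, q = Δφ/Δψ = 0.8605 → d_rh = R√(Δφ²+q²Δλ²) = 10456.0 km
Excess = (10456.0 − 9968.2) / 9968.2 = 487.8 / 9968.2 = 4.89% ≈ 4.9%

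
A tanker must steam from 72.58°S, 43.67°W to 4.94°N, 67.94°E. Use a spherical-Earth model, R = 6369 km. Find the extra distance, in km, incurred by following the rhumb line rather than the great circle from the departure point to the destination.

Great circle: cos σ = sin φ₁ sin φ₂ + cos φ₁ cos φ₂ cos Δλ,  σ = 1.7640 rad → d_gc = 11234.9 km
Rhumb line: Δψ = +1.9623, q = Δφ/Δψ = 0.6895, d_rh = R√(Δφ²+q²Δλ²) = 12141.9 km
Excess = 12141.9 − 11234.9 = 907.0 ≈ 907 km

907 km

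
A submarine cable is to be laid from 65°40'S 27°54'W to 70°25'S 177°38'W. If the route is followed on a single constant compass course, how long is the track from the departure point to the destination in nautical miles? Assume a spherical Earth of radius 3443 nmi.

3364 nmi

Δψ = ln[tan(π/4+φ₂/2)/tan(π/4+φ₁/2)] = -0.2226;  Δφ = -0.0829 rad,  Δλ = -2.6133 rad
q = Δφ/Δψ = 0.3725
d = R·√(Δφ² + q²Δλ²) = 3443·0.97700 = 3364 nmi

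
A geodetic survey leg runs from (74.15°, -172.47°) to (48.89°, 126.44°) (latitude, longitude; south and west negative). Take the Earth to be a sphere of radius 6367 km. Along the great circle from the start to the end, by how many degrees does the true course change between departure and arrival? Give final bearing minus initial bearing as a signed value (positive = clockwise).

At departure: θ₁ = atan2(sin Δλ cos φ₂, cos φ₁ sin φ₂ − sin φ₁ cos φ₂ cos Δλ) = 260.14°
At arrival: θ₂ = atan2(sin Δλ cos φ₁, −cos φ₂ sin φ₁ + sin φ₂ cos φ₁ cos Δλ) = 204.16°
Δθ = θ₂ − θ₁ = -56.0°

-56.0°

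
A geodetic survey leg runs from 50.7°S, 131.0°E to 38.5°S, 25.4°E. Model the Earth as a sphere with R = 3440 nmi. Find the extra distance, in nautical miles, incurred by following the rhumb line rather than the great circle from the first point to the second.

Great circle: cos σ = sin φ₁ sin φ₂ + cos φ₁ cos φ₂ cos Δλ,  σ = 1.2149 rad → d_gc = 4179.3 nmi
Rhumb line: Δψ = +0.3007, q = Δφ/Δψ = 0.7080, d_rh = R√(Δφ²+q²Δλ²) = 4548.5 nmi
Excess = 4548.5 − 4179.3 = 369.2 ≈ 369 nmi

369 nmi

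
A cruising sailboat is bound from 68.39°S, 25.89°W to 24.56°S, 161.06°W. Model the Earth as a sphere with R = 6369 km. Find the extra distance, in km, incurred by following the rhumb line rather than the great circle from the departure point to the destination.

1596 km

Great circle: cos σ = sin φ₁ sin φ₂ + cos φ₁ cos φ₂ cos Δλ,  σ = 1.4214 rad → d_gc = 9052.7 km
Rhumb line: Δψ = +1.2138, q = Δφ/Δψ = 0.6302, d_rh = R√(Δφ²+q²Δλ²) = 10649.1 km
Excess = 10649.1 − 9052.7 = 1596.4 ≈ 1596 km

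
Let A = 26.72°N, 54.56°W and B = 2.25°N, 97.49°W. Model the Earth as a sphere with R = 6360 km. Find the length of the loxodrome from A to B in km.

5320 km

Rhumb course C = atan2(Δλ, Δψ) with Δψ = ln[tan(π/4+φ₂/2)/tan(π/4+φ₁/2)] = -0.4450, Δλ = -0.7493 → C = 239.30°
d = R·|Δφ| / |cos C| = 6360·0.42708 / 0.51061 = 5320 km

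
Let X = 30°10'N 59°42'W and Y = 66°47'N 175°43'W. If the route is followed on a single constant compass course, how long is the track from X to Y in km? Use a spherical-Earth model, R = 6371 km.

Rhumb course C = atan2(Δλ, Δψ) with Δψ = ln[tan(π/4+φ₂/2)/tan(π/4+φ₁/2)] = +1.0300, Δλ = -2.0249 → C = 296.96°
d = R·|Δφ| / |cos C| = 6371·0.63908 / 0.45340 = 8980 km

8980 km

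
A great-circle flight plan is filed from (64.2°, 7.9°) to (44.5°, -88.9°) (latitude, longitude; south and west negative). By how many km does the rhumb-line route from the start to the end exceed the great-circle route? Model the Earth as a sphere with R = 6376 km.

547 km

Great circle: cos σ = sin φ₁ sin φ₂ + cos φ₁ cos φ₂ cos Δλ,  σ = 0.9344 rad → d_gc = 5957.86 km
Rhumb line: Δψ = -0.6048, q = Δφ/Δψ = 0.5685, d_rh = R√(Δφ²+q²Δλ²) = 6504.40 km
Excess = 6504.40 − 5957.86 = 546.54 ≈ 547 km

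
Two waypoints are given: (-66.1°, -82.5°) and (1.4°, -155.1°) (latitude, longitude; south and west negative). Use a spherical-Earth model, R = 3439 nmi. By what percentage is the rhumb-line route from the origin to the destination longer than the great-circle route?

Great circle: σ = 1.4719 rad → d_gc = Rσ = 5061.7 nmi
Rhumb: Δφ = +1.1781, Δλ = -1.2671, Δψ = +1.5773, q = Δφ/Δψ = 0.7469 → d_rh = R√(Δφ²+q²Δλ²) = 5196.9 nmi
Excess = (5196.9 − 5061.7) / 5061.7 = 135.2 / 5061.7 = 2.67% ≈ 2.7%

2.7%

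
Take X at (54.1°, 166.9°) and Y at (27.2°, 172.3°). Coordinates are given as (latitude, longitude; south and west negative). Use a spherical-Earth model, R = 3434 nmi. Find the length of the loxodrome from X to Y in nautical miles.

1630 nmi

Δψ = ln[tan(π/4+φ₂/2)/tan(π/4+φ₁/2)] = -0.6335;  Δφ = -0.4695 rad,  Δλ = +0.0942 rad
q = Δφ/Δψ = 0.7411
d = R·√(Δφ² + q²Δλ²) = 3434·0.47466 = 1630 nmi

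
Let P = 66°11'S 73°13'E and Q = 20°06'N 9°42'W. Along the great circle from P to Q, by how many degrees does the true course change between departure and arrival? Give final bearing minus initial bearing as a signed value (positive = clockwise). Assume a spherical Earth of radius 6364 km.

At departure: θ₁ = atan2(sin Δλ cos φ₂, cos φ₁ sin φ₂ − sin φ₁ cos φ₂ cos Δλ) = 284.71°
At arrival: θ₂ = atan2(sin Δλ cos φ₁, −cos φ₂ sin φ₁ + sin φ₂ cos φ₁ cos Δλ) = 335.42°
Δθ = θ₂ − θ₁ = +50.7°

+50.7°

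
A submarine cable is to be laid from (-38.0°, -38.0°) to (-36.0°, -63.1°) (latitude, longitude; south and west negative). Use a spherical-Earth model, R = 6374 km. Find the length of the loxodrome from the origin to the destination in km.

Rhumb course C = atan2(Δλ, Δψ) with Δψ = ln[tan(π/4+φ₂/2)/tan(π/4+φ₁/2)] = +0.0437, Δλ = -0.4381 → C = 275.70°
d = R·|Δφ| / |cos C| = 6374·0.03491 / 0.09929 = 2241 km

2241 km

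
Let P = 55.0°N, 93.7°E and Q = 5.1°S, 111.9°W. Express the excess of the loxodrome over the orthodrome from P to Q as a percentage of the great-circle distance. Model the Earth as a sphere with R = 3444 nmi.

Great circle: σ = 2.1994 rad → d_gc = Rσ = 7574.8 nmi
Rhumb: Δφ = -1.0489, Δλ = +2.6948, Δψ = -1.2434, q = Δφ/Δψ = 0.8436 → d_rh = R√(Δφ²+q²Δλ²) = 8622.9 nmi
Excess = (8622.9 − 7574.8) / 7574.8 = 1048.1 / 7574.8 = 13.84% ≈ 13.8%

13.8%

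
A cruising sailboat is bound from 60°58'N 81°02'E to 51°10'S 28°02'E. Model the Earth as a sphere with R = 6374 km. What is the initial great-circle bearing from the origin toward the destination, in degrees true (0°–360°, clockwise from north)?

215.3°

N = sin Δλ·cos φ₂ = -0.5008;  D = cos φ₁ sin φ₂ − sin φ₁ cos φ₂ cos Δλ = -0.7080
initial course = atan2(N, D) = 215.27°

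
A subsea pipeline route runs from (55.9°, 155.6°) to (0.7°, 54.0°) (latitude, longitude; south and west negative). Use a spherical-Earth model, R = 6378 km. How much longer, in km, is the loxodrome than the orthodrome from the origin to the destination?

485 km

Great circle: cos σ = sin φ₁ sin φ₂ + cos φ₁ cos φ₂ cos Δλ,  σ = 1.6736 rad → d_gc = 10674.1 km
Rhumb line: Δψ = -1.1697, q = Δφ/Δψ = 0.8236, d_rh = R√(Δφ²+q²Δλ²) = 11159.3 km
Excess = 11159.3 − 10674.1 = 485.2 ≈ 485 km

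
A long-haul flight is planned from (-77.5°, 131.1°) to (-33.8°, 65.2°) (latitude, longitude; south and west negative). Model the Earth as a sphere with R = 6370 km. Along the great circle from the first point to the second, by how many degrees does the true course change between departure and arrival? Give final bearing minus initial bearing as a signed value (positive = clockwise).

+59.9°

At departure: θ₁ = atan2(sin Δλ cos φ₂, cos φ₁ sin φ₂ − sin φ₁ cos φ₂ cos Δλ) = 285.54°
At arrival: θ₂ = atan2(sin Δλ cos φ₁, −cos φ₂ sin φ₁ + sin φ₂ cos φ₁ cos Δλ) = 345.47°
Δθ = θ₂ − θ₁ = +59.9°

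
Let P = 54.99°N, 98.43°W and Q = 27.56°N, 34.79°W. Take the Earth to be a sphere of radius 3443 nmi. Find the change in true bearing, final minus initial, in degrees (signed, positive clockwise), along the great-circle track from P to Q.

+45.7°

At departure: θ₁ = atan2(sin Δλ cos φ₂, cos φ₁ sin φ₂ − sin φ₁ cos φ₂ cos Δλ) = 94.10°
At arrival: θ₂ = atan2(sin Δλ cos φ₁, −cos φ₂ sin φ₁ + sin φ₂ cos φ₁ cos Δλ) = 139.80°
Δθ = θ₂ − θ₁ = +45.7°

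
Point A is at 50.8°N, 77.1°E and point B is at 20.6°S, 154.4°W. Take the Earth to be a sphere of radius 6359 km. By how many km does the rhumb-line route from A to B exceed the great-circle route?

551 km

Great circle: cos σ = sin φ₁ sin φ₂ + cos φ₁ cos φ₂ cos Δλ,  σ = 2.2665 rad → d_gc = 14412.9 km
Rhumb line: Δψ = -1.4001, q = Δφ/Δψ = 0.8900, d_rh = R√(Δφ²+q²Δλ²) = 14963.8 km
Excess = 14963.8 − 14412.9 = 550.9 ≈ 551 km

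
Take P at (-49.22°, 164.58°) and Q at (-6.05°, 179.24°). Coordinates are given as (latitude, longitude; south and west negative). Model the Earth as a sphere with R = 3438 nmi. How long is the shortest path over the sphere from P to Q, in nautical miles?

cos σ = sin φ₁ sin φ₂ + cos φ₁ cos φ₂ cos Δλ
      = sin(-49.22°)sin(-6.05°) + cos(-49.22°)cos(-6.05°)cos(14.66°) = 0.7082
σ = 44.913° → d = Rσ = 3438·0.78388 = 2695 nmi

2695 nmi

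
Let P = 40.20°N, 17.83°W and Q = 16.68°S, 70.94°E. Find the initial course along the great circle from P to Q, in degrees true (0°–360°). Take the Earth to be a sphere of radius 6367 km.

103.6°

θ = atan2( sin Δλ·cos φ₂ ,  cos φ₁ sin φ₂ − sin φ₁ cos φ₂ cos Δλ )
  = atan2(+0.9577, -0.2325) = 103.65°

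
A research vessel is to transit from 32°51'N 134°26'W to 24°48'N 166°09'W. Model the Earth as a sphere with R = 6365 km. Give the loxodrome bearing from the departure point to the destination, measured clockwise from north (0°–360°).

Meridional parts: M(φ₁)=+0.6076, M(φ₂)=+0.4470 → ΔM = -0.1606;  Δλ = -0.5536 rad
tan C = Δλ / ΔM = +3.4472 → C = 253.82°

253.8°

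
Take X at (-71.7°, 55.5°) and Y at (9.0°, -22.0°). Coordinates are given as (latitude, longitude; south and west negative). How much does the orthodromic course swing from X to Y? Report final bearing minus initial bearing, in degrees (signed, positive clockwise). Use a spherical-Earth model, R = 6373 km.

At departure: θ₁ = atan2(sin Δλ cos φ₂, cos φ₁ sin φ₂ − sin φ₁ cos φ₂ cos Δλ) = 284.65°
At arrival: θ₂ = atan2(sin Δλ cos φ₁, −cos φ₂ sin φ₁ + sin φ₂ cos φ₁ cos Δλ) = 342.09°
Δθ = θ₂ − θ₁ = +57.4°

+57.4°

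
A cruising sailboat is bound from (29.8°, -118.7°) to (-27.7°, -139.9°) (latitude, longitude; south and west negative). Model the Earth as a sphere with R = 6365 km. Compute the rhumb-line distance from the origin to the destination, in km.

Δψ = ln[tan(π/4+φ₂/2)/tan(π/4+φ₁/2)] = -1.0487;  Δφ = -1.0036 rad,  Δλ = -0.3700 rad
q = Δφ/Δψ = 0.9569
d = R·√(Δφ² + q²Δλ²) = 6365·1.06419 = 6774 km

6774 km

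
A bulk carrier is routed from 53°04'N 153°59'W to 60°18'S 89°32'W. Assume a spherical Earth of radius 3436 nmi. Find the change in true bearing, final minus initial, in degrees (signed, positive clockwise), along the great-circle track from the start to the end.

-8.3°

Initial bearing θ₁ = atan2(sin Δλ cos φ₂, cos φ₁ sin φ₂ − sin φ₁ cos φ₂ cos Δλ) = 147.17°
Final bearing θ₂ = (initial bearing from the destination back to the start) + 180° = 138.89°
Δθ = θ₂ − θ₁ = -8.3°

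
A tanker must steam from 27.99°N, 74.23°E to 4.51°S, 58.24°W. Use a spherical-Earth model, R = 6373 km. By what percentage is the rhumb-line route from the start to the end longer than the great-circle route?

2.1%

Great circle: σ = 2.2540 rad → d_gc = Rσ = 14364.8 km
Rhumb: Δφ = -0.5672, Δλ = -2.3120, Δψ = -0.5880, q = Δφ/Δψ = 0.9647 → d_rh = R√(Δφ²+q²Δλ²) = 14666.9 km
Excess = (14666.9 − 14364.8) / 14364.8 = 302.1 / 14364.8 = 2.10% ≈ 2.1%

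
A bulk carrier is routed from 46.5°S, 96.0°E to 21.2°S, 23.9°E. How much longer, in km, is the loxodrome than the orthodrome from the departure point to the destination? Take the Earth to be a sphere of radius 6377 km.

167 km

Great circle: cos σ = sin φ₁ sin φ₂ + cos φ₁ cos φ₂ cos Δλ,  σ = 1.0933 rad → d_gc = 6971.9 km
Rhumb line: Δψ = +0.5401, q = Δφ/Δψ = 0.8175, d_rh = R√(Δφ²+q²Δλ²) = 7139.0 km
Excess = 7139.0 − 6971.9 = 167.1 ≈ 167 km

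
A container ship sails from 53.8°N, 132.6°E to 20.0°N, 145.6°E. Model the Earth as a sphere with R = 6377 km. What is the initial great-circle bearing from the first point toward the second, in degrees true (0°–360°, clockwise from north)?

158.5°

θ = atan2( sin Δλ·cos φ₂ ,  cos φ₁ sin φ₂ − sin φ₁ cos φ₂ cos Δλ )
  = atan2(+0.2114, -0.5369) = 158.51°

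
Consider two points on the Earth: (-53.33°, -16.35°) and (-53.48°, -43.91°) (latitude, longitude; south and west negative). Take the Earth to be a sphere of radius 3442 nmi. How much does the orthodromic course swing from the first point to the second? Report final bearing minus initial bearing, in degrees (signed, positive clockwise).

+22.3°

Initial bearing θ₁ = atan2(sin Δλ cos φ₂, cos φ₁ sin φ₂ − sin φ₁ cos φ₂ cos Δλ) = 258.35°
Final bearing θ₂ = (initial bearing from the destination back to the start) + 180° = 280.63°
Δθ = θ₂ − θ₁ = +22.3°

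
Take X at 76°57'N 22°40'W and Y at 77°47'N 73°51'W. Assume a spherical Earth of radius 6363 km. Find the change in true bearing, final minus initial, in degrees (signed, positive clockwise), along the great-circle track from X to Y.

-50.1°

Initial bearing θ₁ = atan2(sin Δλ cos φ₂, cos φ₁ sin φ₂ − sin φ₁ cos φ₂ cos Δλ) = 299.02°
Final bearing θ₂ = (initial bearing from the destination back to the start) + 180° = 248.92°
Δθ = θ₂ − θ₁ = -50.1°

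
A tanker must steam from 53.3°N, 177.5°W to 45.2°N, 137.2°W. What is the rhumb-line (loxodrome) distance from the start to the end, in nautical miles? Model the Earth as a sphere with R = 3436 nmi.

Rhumb course C = atan2(Δλ, Δψ) with Δψ = ln[tan(π/4+φ₂/2)/tan(π/4+φ₁/2)] = -0.2172, Δλ = +0.7034 → C = 107.16°
d = R·|Δφ| / |cos C| = 3436·0.14137 / 0.29511 = 1646 nmi

1646 nmi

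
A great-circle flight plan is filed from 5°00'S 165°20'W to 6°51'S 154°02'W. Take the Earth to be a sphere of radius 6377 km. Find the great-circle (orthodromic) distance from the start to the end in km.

Haversine: a = sin²(Δφ/2)+cos φ₁ cos φ₂ sin²(Δλ/2) = 0.00985;  σ = 2·atan2(√a,√(1−a))
σ = 11.390° → d = Rσ = 6377·0.19880 = 1268 km

1268 km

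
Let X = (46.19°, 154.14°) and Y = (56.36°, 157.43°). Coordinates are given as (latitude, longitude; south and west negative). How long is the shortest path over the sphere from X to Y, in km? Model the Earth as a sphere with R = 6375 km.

1154 km

cos σ = sin φ₁ sin φ₂ + cos φ₁ cos φ₂ cos Δλ
      = sin(46.19°)sin(56.36°) + cos(46.19°)cos(56.36°)cos(3.29°) = 0.9837
σ = 10.373° → d = Rσ = 6375·0.18104 = 1154 km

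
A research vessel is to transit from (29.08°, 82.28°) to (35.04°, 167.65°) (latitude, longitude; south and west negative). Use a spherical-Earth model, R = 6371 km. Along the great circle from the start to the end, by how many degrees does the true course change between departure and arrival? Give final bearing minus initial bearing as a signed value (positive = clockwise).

Initial bearing θ₁ = atan2(sin Δλ cos φ₂, cos φ₁ sin φ₂ − sin φ₁ cos φ₂ cos Δλ) = 60.08°
Final bearing θ₂ = (initial bearing from the destination back to the start) + 180° = 112.31°
Δθ = θ₂ − θ₁ = +52.2°

+52.2°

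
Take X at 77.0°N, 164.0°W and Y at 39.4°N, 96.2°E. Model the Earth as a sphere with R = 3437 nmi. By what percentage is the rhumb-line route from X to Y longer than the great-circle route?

10.2%

Great circle: σ = 0.9411 rad → d_gc = Rσ = 3234.7 nmi
Rhumb: Δφ = -0.6562, Δλ = -1.7418, Δψ = -1.4228, q = Δφ/Δψ = 0.4612 → d_rh = R√(Δφ²+q²Δλ²) = 3565.3 nmi
Excess = (3565.3 − 3234.7) / 3234.7 = 330.6 / 3234.7 = 10.22% ≈ 10.2%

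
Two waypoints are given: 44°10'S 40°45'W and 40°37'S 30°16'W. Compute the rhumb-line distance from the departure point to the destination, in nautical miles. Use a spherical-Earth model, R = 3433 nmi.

Rhumb course C = atan2(Δλ, Δψ) with Δψ = ln[tan(π/4+φ₂/2)/tan(π/4+φ₁/2)] = +0.0839, Δλ = +0.1830 → C = 65.36°
d = R·|Δφ| / |cos C| = 3433·0.06196 / 0.41693 = 510 nmi

510 nmi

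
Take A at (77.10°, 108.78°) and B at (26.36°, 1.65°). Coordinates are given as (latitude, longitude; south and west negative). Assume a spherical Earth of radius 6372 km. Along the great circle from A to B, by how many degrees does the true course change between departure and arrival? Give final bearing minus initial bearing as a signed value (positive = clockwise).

Initial bearing θ₁ = atan2(sin Δλ cos φ₂, cos φ₁ sin φ₂ − sin φ₁ cos φ₂ cos Δλ) = 292.60°
Final bearing θ₂ = (initial bearing from the destination back to the start) + 180° = 193.30°
Δθ = θ₂ − θ₁ = -99.3°

-99.3°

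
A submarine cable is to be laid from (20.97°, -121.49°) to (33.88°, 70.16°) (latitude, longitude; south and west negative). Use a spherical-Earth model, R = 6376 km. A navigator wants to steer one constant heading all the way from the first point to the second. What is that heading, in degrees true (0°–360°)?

Meridional parts: M(φ₁)=+0.3745, M(φ₂)=+0.6291 → ΔM = +0.2547;  Δλ = -2.9383 rad
tan C = Δλ / ΔM = -11.5370 → C = 274.95°

275.0°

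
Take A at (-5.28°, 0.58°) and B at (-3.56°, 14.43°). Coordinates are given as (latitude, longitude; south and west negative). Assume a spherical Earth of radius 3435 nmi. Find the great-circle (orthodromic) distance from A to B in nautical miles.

cos σ = sin φ₁ sin φ₂ + cos φ₁ cos φ₂ cos Δλ
      = sin(-5.28°)sin(-3.56°) + cos(-5.28°)cos(-3.56°)cos(13.85°) = 0.9707
σ = 13.915° → d = Rσ = 3435·0.24286 = 834 nmi

834 nmi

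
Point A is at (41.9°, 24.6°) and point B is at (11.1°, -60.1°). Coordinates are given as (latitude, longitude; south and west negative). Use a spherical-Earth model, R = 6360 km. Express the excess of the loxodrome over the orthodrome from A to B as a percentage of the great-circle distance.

2.3%

Great circle: σ = 1.3735 rad → d_gc = Rσ = 8735.3 km
Rhumb: Δφ = -0.5376, Δλ = -1.4783, Δψ = -0.6119, q = Δφ/Δψ = 0.8786 → d_rh = R√(Δφ²+q²Δλ²) = 8939.8 km
Excess = (8939.8 − 8735.3) / 8735.3 = 204.5 / 8735.3 = 2.34% ≈ 2.3%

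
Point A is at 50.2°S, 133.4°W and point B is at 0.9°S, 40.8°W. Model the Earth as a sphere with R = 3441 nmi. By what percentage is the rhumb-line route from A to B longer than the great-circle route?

3.0%

Great circle: σ = 1.5878 rad → d_gc = Rσ = 5463.5 nmi
Rhumb: Δφ = +0.8604, Δλ = +1.6162, Δψ = +1.0004, q = Δφ/Δψ = 0.8601 → d_rh = R√(Δφ²+q²Δλ²) = 5625.4 nmi
Excess = (5625.4 − 5463.5) / 5463.5 = 161.9 / 5463.5 = 2.96% ≈ 3.0%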